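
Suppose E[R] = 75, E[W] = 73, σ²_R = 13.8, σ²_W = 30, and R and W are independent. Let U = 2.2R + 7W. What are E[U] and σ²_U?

E[U] = 2.2·E[R] + 7·E[W] = 2.2·75 + 7·73 = 676.
σ²_U = a²·σ²_R + b²·σ²_W + 2ab·Cov[R, W] with a = 2.2, b = 7.
Independence gives Cov[R, W] = 0.
= 2.2²·13.8 + 7²·30 + 2·2.2·7·0
= 66.792 + 1470 + 0 = 1536.792.

E[U] = 676, σ²_U = 1536.792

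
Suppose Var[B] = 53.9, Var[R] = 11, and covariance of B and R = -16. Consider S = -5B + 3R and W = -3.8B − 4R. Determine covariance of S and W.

By bilinearity, covariance of S and W = ac·Var[B] + bd·Var[R] + (ad+bc)·covariance of B and R, with a=-5, b=3, c=-3.8, d=-4.
ac·Var[B] = (-5)·(-3.8)·53.9 = 1024.1
bd·Var[R] = 3·(-4)·11 = -132
(ad+bc)·covariance of B and R = (8.6)·(-16) = -137.6
covariance of S and W = 1024.1 + (-132) + (-137.6) = 754.5.

covariance of S and W = 754.5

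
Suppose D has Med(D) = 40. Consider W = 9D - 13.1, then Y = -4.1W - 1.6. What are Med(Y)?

Med(W) = 9·40 + (-13.1) = 346.9.
Med(Y) = (-4.1)·346.9 + (-1.6) = -1423.89.

Med(Y) = -1423.89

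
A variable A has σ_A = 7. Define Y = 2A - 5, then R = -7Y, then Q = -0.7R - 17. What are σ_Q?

σ_Y = |2|·7 = 14.
σ_R = |-7|·14 = 98.
σ_Q = |-0.7|·98 = 68.6.

σ_Q = 68.6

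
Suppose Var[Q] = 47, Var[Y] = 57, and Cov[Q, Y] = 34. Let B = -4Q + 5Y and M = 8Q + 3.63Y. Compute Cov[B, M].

Cov[B, M] = 396.87

By bilinearity, Cov[B, M] = ac·Var[Q] + bd·Var[Y] + (ad+bc)·Cov[Q, Y], with a=-4, b=5, c=8, d=3.63.
ac·Var[Q] = (-4)·8·47 = -1504
bd·Var[Y] = 5·3.63·57 = 1034.55
(ad+bc)·Cov[Q, Y] = (25.48)·34 = 866.32
Cov[B, M] = -1504 + 1034.55 + 866.32 = 396.87.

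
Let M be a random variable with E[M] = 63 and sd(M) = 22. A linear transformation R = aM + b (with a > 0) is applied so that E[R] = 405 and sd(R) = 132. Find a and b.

a = 6, b = 27

sd(R) = a·sd(M) (a > 0), so a = 132/22 = 6.
E[R] = a·E[M] + b, so b = 405 − 6·63 = 27.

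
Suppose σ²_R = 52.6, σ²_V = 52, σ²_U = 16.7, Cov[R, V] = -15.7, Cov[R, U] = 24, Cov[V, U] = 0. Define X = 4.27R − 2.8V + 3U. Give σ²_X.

σ²_X = a²·σ²_R + b²·σ²_V + c²·σ²_U + 2ab·Cov[R, V] + 2ac·Cov[R, U] + 2bc·Cov[V, U], with a = 4.27, b = -2.8, c = 3.
= 959.05054 + 407.68 + 150.3 + 375.4184 + 614.88 + 0
= 2507.32894.

σ²_X = 2507.32894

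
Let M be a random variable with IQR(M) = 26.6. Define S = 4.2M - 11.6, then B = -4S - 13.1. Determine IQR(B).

IQR(B) = 446.88

IQR(S) = |4.2|·26.6 = 111.72.
IQR(B) = |-4|·111.72 = 446.88.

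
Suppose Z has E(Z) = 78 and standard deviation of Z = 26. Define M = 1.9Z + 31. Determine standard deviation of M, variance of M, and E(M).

M = 1.9Z + 31 is linear with a = 1.9, b = 31.
standard deviation of M = |a|·standard deviation of Z = |1.9|·26 = 49.4.
variance of Z = 26² = 676.
variance of M = a²·variance of Z = 1.9²·676 = 2440.36 (the additive constant 31 does not affect variance).
E(M) = a·E(Z) + b = 1.9·78 + 31 = 179.2.

standard deviation of M = 49.4, variance of M = 2440.36, E(M) = 179.2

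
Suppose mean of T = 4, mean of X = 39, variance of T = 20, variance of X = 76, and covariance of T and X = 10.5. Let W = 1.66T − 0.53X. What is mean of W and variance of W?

mean of W = 1.66·mean of T + (-0.53)·mean of X = 1.66·4 + (-0.53)·39 = -14.03.
variance of W = a²·variance of T + b²·variance of X + 2ab·covariance of T and X with a = 1.66, b = -0.53.
= 1.66²·20 + (-0.53)²·76 + 2·1.66·(-0.53)·10.5
= 55.112 + 21.3484 + (-18.4758) = 57.9846.

mean of W = -14.03, variance of W = 57.9846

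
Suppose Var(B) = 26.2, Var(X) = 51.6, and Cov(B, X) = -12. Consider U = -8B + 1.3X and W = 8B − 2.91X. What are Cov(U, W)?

Cov(U, W) = -2276.1628

By bilinearity, Cov(U, W) = ac·Var(B) + bd·Var(X) + (ad+bc)·Cov(B, X), with a=-8, b=1.3, c=8, d=-2.91.
ac·Var(B) = (-8)·8·26.2 = -1676.8
bd·Var(X) = 1.3·(-2.91)·51.6 = -195.2028
(ad+bc)·Cov(B, X) = (33.68)·(-12) = -404.16
Cov(U, W) = -1676.8 + (-195.2028) + (-404.16) = -2276.1628.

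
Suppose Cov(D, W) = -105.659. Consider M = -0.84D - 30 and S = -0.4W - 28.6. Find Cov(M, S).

Cov(M, S) = a·c·Cov(D, W) = (-0.84)·(-0.4)·(-105.659) = -35.501424. Additive constants drop out.

Cov(M, S) = -35.501424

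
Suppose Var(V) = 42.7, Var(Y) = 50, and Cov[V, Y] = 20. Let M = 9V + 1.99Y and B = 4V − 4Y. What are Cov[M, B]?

By bilinearity, Cov[M, B] = ac·Var(V) + bd·Var(Y) + (ad+bc)·Cov[V, Y], with a=9, b=1.99, c=4, d=-4.
ac·Var(V) = 9·4·42.7 = 1537.2
bd·Var(Y) = 1.99·(-4)·50 = -398
(ad+bc)·Cov[V, Y] = (-28.04)·20 = -560.8
Cov[M, B] = 1537.2 + (-398) + (-560.8) = 578.4.

Cov[M, B] = 578.4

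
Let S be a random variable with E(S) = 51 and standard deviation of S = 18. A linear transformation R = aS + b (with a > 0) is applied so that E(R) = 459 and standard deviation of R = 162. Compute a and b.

standard deviation of R = a·standard deviation of S (a > 0), so a = 162/18 = 9.
E(R) = a·E(S) + b, so b = 459 − 9·51 = 0.

a = 9, b = 0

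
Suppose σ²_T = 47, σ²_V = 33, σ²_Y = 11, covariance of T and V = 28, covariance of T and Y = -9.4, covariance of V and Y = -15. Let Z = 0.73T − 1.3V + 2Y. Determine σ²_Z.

σ²_Z = a²·σ²_T + b²·σ²_V + c²·σ²_Y + 2ab·covariance of T and V + 2ac·covariance of T and Y + 2bc·covariance of V and Y, with a = 0.73, b = -1.3, c = 2.
= 25.0463 + 55.77 + 44 + (-53.144) + (-27.448) + 78
= 122.2243.

σ²_Z = 122.2243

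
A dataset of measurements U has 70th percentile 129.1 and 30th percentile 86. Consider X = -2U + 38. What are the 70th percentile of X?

Since a = -2 < 0 the transformation is decreasing, reversing order: the 70th percentile of X corresponds to the 30th percentile of U.
So P_{70}(X) = a·P_{30}(U) + b = (-2)·86 + 38 = -134.

70th percentile of X = -134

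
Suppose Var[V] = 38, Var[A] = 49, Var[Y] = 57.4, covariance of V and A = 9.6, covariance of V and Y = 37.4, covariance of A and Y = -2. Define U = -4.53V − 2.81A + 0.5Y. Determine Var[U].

Var[U] = 1261.65366

Var[U] = a²·Var[V] + b²·Var[A] + c²·Var[Y] + 2ab·covariance of V and A + 2ac·covariance of V and Y + 2bc·covariance of A and Y, with a = -4.53, b = -2.81, c = 0.5.
= 779.7942 + 386.9089 + 14.35 + 244.40256 + (-169.422) + 5.62
= 1261.65366.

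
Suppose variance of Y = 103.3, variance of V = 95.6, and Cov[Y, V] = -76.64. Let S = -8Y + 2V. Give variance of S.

variance of S = 9446.08

variance of S = a²·variance of Y + b²·variance of V + 2ab·Cov[Y, V] with a = -8, b = 2.
= (-8)²·103.3 + 2²·95.6 + 2·(-8)·2·(-76.64)
= 6611.2 + 382.4 + 2452.48 = 9446.08.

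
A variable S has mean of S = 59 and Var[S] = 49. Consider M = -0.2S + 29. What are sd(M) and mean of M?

sd(M) = 1.4, mean of M = 17.2

M = -0.2S + 29 is linear with a = -0.2, b = 29.
sd(S) = √49 = 7.
sd(M) = |a|·sd(S) = |-0.2|·7 = 1.4.
mean of M = a·mean of S + b = (-0.2)·59 + 29 = 17.2.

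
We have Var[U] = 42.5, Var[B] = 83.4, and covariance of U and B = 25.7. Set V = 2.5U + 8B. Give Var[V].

Var[V] = a²·Var[U] + b²·Var[B] + 2ab·covariance of U and B with a = 2.5, b = 8.
= 2.5²·42.5 + 8²·83.4 + 2·2.5·8·25.7
= 265.625 + 5337.6 + 1028 = 6631.225.

Var[V] = 6631.225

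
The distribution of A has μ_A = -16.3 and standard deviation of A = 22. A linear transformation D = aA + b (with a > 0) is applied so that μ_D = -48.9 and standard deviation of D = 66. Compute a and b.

standard deviation of D = a·standard deviation of A (a > 0), so a = 66/22 = 3.
μ_D = a·μ_A + b, so b = -48.9 − 3·(-16.3) = 0.

a = 3, b = 0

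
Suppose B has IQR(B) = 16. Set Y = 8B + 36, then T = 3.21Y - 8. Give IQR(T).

IQR(Y) = |8|·16 = 128.
IQR(T) = |3.21|·128 = 410.88.

IQR(T) = 410.88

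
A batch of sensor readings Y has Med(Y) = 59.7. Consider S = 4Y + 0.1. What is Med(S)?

Med(S) = 238.9

A linear map preserves order up to sign, so Med(S) = a·Med(Y) + b = 4·59.7 + 0.1 = 238.9.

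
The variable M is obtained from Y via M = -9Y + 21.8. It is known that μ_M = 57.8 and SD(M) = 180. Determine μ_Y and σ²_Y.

μ_Y = -4, σ²_Y = 400

From M = -9Y + 21.8: μ_M = a·μ_Y + b, so μ_Y = (μ_M − b)/a = (57.8 − 21.8)/(-9) = -4.
σ²_M = 180² = 32400.
σ²_M = a²·σ²_Y, so σ²_Y = 32400/(-9)² = 400.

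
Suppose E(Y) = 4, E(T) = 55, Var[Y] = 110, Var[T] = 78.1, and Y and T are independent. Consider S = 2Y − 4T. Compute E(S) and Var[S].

E(S) = 2·E(Y) + (-4)·E(T) = 2·4 + (-4)·55 = -212.
Var[S] = a²·Var[Y] + b²·Var[T] + 2ab·covariance of Y and T with a = 2, b = -4.
Independence gives covariance of Y and T = 0.
= 2²·110 + (-4)²·78.1 + 2·2·(-4)·0
= 440 + 1249.6 + 0 = 1689.6.

E(S) = -212, Var[S] = 1689.6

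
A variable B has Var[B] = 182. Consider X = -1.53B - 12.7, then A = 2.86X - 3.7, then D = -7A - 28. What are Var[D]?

Var[X] = (-1.53)²·182 = 426.0438.
Var[A] = 2.86²·426.0438 = 3484.86786648.
Var[D] = (-7)²·3484.86786648 = 170758.52545752.

Var[D] = 170758.52545752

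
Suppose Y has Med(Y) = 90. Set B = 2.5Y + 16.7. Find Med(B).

A linear map preserves order up to sign, so Med(B) = a·Med(Y) + b = 2.5·90 + 16.7 = 241.7.

Med(B) = 241.7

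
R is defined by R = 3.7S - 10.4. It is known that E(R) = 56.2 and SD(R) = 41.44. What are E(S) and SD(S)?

From R = 3.7S - 10.4: E(R) = a·E(S) + b, so E(S) = (E(R) − b)/a = (56.2 − (-10.4))/3.7 = 18.
SD(R) = |a|·SD(S), so SD(S) = 41.44/|3.7| = 11.2.

E(S) = 18, SD(S) = 11.2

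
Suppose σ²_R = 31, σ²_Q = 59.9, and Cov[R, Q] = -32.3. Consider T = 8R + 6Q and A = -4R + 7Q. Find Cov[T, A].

Cov[T, A] = 490.2

By bilinearity, Cov[T, A] = ac·σ²_R + bd·σ²_Q + (ad+bc)·Cov[R, Q], with a=8, b=6, c=-4, d=7.
ac·σ²_R = 8·(-4)·31 = -992
bd·σ²_Q = 6·7·59.9 = 2515.8
(ad+bc)·Cov[R, Q] = (32)·(-32.3) = -1033.6
Cov[T, A] = -992 + 2515.8 + (-1033.6) = 490.2.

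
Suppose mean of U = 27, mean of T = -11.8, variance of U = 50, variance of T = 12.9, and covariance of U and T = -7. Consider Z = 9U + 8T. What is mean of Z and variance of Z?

mean of Z = 9·mean of U + 8·mean of T = 9·27 + 8·(-11.8) = 148.6.
variance of Z = a²·variance of U + b²·variance of T + 2ab·covariance of U and T with a = 9, b = 8.
= 9²·50 + 8²·12.9 + 2·9·8·(-7)
= 4050 + 825.6 + (-1008) = 3867.6.

mean of Z = 148.6, variance of Z = 3867.6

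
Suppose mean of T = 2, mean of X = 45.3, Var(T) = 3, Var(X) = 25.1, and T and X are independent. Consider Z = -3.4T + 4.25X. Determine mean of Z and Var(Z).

mean of Z = (-3.4)·mean of T + 4.25·mean of X = (-3.4)·2 + 4.25·45.3 = 185.725.
Var(Z) = a²·Var(T) + b²·Var(X) + 2ab·Cov[T, X] with a = -3.4, b = 4.25.
Independence gives Cov[T, X] = 0.
= (-3.4)²·3 + 4.25²·25.1 + 2·(-3.4)·4.25·0
= 34.68 + 453.36875 + 0 = 488.04875.

mean of Z = 185.725, Var(Z) = 488.04875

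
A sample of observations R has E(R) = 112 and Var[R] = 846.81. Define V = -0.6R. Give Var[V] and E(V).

Var[V] = 304.8516, E(V) = -67.2

V = -0.6R is linear with a = -0.6, b = 0.
Var[V] = a²·Var[R] = (-0.6)²·846.81 = 304.8516.
E(V) = a·E(R) + b = (-0.6)·112 = -67.2.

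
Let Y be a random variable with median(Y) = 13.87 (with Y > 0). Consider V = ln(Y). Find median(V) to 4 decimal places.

median(V) = 2.6297

ln(Y) is monotone on this domain, so median(V) = ln(13.87) ≈ 2.6297.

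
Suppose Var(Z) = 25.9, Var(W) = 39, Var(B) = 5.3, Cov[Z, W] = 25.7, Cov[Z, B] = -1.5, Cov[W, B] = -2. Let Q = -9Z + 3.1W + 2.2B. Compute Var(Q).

Var(Q) = 1096.402

Var(Q) = a²·Var(Z) + b²·Var(W) + c²·Var(B) + 2ab·Cov[Z, W] + 2ac·Cov[Z, B] + 2bc·Cov[W, B], with a = -9, b = 3.1, c = 2.2.
= 2097.9 + 374.79 + 25.652 + (-1434.06) + 59.4 + (-27.28)
= 1096.402.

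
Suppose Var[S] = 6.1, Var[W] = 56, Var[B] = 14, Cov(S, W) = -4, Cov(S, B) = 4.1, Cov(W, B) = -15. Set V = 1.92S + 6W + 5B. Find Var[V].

Var[V] = a²·Var[S] + b²·Var[W] + c²·Var[B] + 2ab·Cov(S, W) + 2ac·Cov(S, B) + 2bc·Cov(W, B), with a = 1.92, b = 6, c = 5.
= 22.48704 + 2016 + 350 + (-92.16) + 78.72 + (-900)
= 1475.04704.

Var[V] = 1475.04704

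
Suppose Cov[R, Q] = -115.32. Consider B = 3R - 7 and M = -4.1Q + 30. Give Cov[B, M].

Cov[B, M] = 1418.436

Cov[B, M] = a·c·Cov[R, Q] = 3·(-4.1)·(-115.32) = 1418.436. Additive constants drop out.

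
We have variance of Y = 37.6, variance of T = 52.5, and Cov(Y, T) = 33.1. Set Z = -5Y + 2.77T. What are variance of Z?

variance of Z = a²·variance of Y + b²·variance of T + 2ab·Cov(Y, T) with a = -5, b = 2.77.
= (-5)²·37.6 + 2.77²·52.5 + 2·(-5)·2.77·33.1
= 940 + 402.82725 + (-916.87) = 425.95725.

variance of Z = 425.95725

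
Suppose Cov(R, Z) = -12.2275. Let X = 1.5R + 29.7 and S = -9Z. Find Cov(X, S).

Cov(X, S) = a·c·Cov(R, Z) = 1.5·(-9)·(-12.2275) = 165.07125. Additive constants drop out.

Cov(X, S) = 165.07125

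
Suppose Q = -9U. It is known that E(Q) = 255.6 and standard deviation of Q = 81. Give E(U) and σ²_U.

E(U) = -28.4, σ²_U = 81

From Q = -9U: E(Q) = a·E(U) + b, so E(U) = (E(Q) − b)/a = (255.6 − 0)/(-9) = -28.4.
σ²_Q = 81² = 6561.
σ²_Q = a²·σ²_U, so σ²_U = 6561/(-9)² = 81.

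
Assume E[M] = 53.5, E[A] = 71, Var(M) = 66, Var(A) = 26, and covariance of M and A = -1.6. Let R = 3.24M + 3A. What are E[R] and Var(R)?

E[R] = 386.34, Var(R) = 895.7376

E[R] = 3.24·E[M] + 3·E[A] = 3.24·53.5 + 3·71 = 386.34.
Var(R) = a²·Var(M) + b²·Var(A) + 2ab·covariance of M and A with a = 3.24, b = 3.
= 3.24²·66 + 3²·26 + 2·3.24·3·(-1.6)
= 692.8416 + 234 + (-31.104) = 895.7376.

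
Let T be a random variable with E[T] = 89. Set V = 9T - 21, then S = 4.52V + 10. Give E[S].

E[S] = 3535.6

E[V] = 9·89 + (-21) = 780.
E[S] = 4.52·780 + 10 = 3535.6.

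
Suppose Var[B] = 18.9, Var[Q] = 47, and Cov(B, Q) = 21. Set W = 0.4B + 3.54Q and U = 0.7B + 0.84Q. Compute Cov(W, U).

Cov(W, U) = 204.1452

By bilinearity, Cov(W, U) = ac·Var[B] + bd·Var[Q] + (ad+bc)·Cov(B, Q), with a=0.4, b=3.54, c=0.7, d=0.84.
ac·Var[B] = 0.4·0.7·18.9 = 5.292
bd·Var[Q] = 3.54·0.84·47 = 139.7592
(ad+bc)·Cov(B, Q) = (2.814)·21 = 59.094
Cov(W, U) = 5.292 + 139.7592 + 59.094 = 204.1452.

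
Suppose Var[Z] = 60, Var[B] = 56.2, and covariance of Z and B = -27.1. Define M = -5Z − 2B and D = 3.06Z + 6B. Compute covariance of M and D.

covariance of M and D = -613.548

By bilinearity, covariance of M and D = ac·Var[Z] + bd·Var[B] + (ad+bc)·covariance of Z and B, with a=-5, b=-2, c=3.06, d=6.
ac·Var[Z] = (-5)·3.06·60 = -918
bd·Var[B] = (-2)·6·56.2 = -674.4
(ad+bc)·covariance of Z and B = (-36.12)·(-27.1) = 978.852
covariance of M and D = -918 + (-674.4) + 978.852 = -613.548.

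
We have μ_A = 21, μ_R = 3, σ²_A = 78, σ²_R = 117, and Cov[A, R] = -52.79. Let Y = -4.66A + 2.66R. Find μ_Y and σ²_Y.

μ_Y = (-4.66)·μ_A + 2.66·μ_R = (-4.66)·21 + 2.66·3 = -89.88.
σ²_Y = a²·σ²_A + b²·σ²_R + 2ab·Cov[A, R] with a = -4.66, b = 2.66.
= (-4.66)²·78 + 2.66²·117 + 2·(-4.66)·2.66·(-52.79)
= 1693.8168 + 827.8452 + 1308.727448 = 3830.389448.

μ_Y = -89.88, σ²_Y = 3830.389448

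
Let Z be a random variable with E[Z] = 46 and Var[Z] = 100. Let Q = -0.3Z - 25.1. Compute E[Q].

Q = -0.3Z - 25.1 is linear with a = -0.3, b = -25.1.
E[Q] = a·E[Z] + b = (-0.3)·46 + (-25.1) = -38.9.

E[Q] = -38.9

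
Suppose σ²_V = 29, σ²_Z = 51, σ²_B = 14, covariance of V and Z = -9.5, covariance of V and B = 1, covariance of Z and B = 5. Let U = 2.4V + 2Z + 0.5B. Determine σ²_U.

σ²_U = 295.74

σ²_U = a²·σ²_V + b²·σ²_Z + c²·σ²_B + 2ab·covariance of V and Z + 2ac·covariance of V and B + 2bc·covariance of Z and B, with a = 2.4, b = 2, c = 0.5.
= 167.04 + 204 + 3.5 + (-91.2) + 2.4 + 10
= 295.74.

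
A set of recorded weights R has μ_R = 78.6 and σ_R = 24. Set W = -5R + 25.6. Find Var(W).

W = -5R + 25.6 is linear with a = -5, b = 25.6.
Var(R) = 24² = 576.
Var(W) = a²·Var(R) = (-5)²·576 = 14400 (the additive constant 25.6 does not affect variance).

Var(W) = 14400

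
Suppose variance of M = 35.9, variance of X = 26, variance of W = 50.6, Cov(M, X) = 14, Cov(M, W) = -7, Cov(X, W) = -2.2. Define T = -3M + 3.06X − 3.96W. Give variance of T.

variance of T = a²·variance of M + b²·variance of X + c²·variance of W + 2ab·Cov(M, X) + 2ac·Cov(M, W) + 2bc·Cov(X, W), with a = -3, b = 3.06, c = -3.96.
= 323.1 + 243.4536 + 793.48896 + (-257.04) + (-166.32) + 53.31744
= 990.

variance of T = 990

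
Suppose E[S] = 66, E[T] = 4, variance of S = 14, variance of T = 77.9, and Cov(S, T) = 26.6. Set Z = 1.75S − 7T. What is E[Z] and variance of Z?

E[Z] = 87.5, variance of Z = 3208.275

E[Z] = 1.75·E[S] + (-7)·E[T] = 1.75·66 + (-7)·4 = 87.5.
variance of Z = a²·variance of S + b²·variance of T + 2ab·Cov(S, T) with a = 1.75, b = -7.
= 1.75²·14 + (-7)²·77.9 + 2·1.75·(-7)·26.6
= 42.875 + 3817.1 + (-651.7) = 3208.275.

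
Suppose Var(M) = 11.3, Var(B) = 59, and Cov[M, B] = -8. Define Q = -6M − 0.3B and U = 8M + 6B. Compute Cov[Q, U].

Cov[Q, U] = -341.4

By bilinearity, Cov[Q, U] = ac·Var(M) + bd·Var(B) + (ad+bc)·Cov[M, B], with a=-6, b=-0.3, c=8, d=6.
ac·Var(M) = (-6)·8·11.3 = -542.4
bd·Var(B) = (-0.3)·6·59 = -106.2
(ad+bc)·Cov[M, B] = (-38.4)·(-8) = 307.2
Cov[Q, U] = -542.4 + (-106.2) + 307.2 = -341.4.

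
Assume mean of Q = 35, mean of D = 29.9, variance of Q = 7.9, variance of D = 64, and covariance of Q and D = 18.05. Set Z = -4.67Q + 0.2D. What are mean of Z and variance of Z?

mean of Z = (-4.67)·mean of Q + 0.2·mean of D = (-4.67)·35 + 0.2·29.9 = -157.47.
variance of Z = a²·variance of Q + b²·variance of D + 2ab·covariance of Q and D with a = -4.67, b = 0.2.
= (-4.67)²·7.9 + 0.2²·64 + 2·(-4.67)·0.2·18.05
= 172.29031 + 2.56 + (-33.7174) = 141.13291.

mean of Z = -157.47, variance of Z = 141.13291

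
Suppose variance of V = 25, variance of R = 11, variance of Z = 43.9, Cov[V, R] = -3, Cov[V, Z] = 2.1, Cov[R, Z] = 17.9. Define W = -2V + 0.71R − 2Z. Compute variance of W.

variance of W = 255.6291

variance of W = a²·variance of V + b²·variance of R + c²·variance of Z + 2ab·Cov[V, R] + 2ac·Cov[V, Z] + 2bc·Cov[R, Z], with a = -2, b = 0.71, c = -2.
= 100 + 5.5451 + 175.6 + 8.52 + 16.8 + (-50.836)
= 255.6291.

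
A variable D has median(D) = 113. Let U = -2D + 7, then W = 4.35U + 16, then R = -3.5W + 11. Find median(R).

median(R) = 3289.275

median(U) = (-2)·113 + 7 = -219.
median(W) = 4.35·(-219) + 16 = -936.65.
median(R) = (-3.5)·(-936.65) + 11 = 3289.275.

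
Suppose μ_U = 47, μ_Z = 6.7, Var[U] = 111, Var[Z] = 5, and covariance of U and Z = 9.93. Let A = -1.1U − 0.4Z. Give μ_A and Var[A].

μ_A = -54.38, Var[A] = 143.8484

μ_A = (-1.1)·μ_U + (-0.4)·μ_Z = (-1.1)·47 + (-0.4)·6.7 = -54.38.
Var[A] = a²·Var[U] + b²·Var[Z] + 2ab·covariance of U and Z with a = -1.1, b = -0.4.
= (-1.1)²·111 + (-0.4)²·5 + 2·(-1.1)·(-0.4)·9.93
= 134.31 + 0.8 + 8.7384 = 143.8484.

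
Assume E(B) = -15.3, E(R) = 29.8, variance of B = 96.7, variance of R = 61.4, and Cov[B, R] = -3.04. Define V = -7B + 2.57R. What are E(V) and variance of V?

E(V) = 183.686, variance of V = 5253.22006

E(V) = (-7)·E(B) + 2.57·E(R) = (-7)·(-15.3) + 2.57·29.8 = 183.686.
variance of V = a²·variance of B + b²·variance of R + 2ab·Cov[B, R] with a = -7, b = 2.57.
= (-7)²·96.7 + 2.57²·61.4 + 2·(-7)·2.57·(-3.04)
= 4738.3 + 405.54086 + 109.3792 = 5253.22006.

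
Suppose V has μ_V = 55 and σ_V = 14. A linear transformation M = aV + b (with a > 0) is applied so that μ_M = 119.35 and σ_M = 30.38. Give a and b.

σ_M = a·σ_V (a > 0), so a = 30.38/14 = 2.17.
μ_M = a·μ_V + b, so b = 119.35 − 2.17·55 = 0.

a = 2.17, b = 0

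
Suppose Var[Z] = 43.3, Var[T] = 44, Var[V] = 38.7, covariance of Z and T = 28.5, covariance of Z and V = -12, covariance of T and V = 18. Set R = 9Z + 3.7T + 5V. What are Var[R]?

Var[R] = a²·Var[Z] + b²·Var[T] + c²·Var[V] + 2ab·covariance of Z and T + 2ac·covariance of Z and V + 2bc·covariance of T and V, with a = 9, b = 3.7, c = 5.
= 3507.3 + 602.36 + 967.5 + 1898.1 + (-1080) + 666
= 6561.26.

Var[R] = 6561.26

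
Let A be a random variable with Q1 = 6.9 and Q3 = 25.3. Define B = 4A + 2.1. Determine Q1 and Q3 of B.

Q1(B) = 29.7, Q3(B) = 103.3

a = 4 > 0: Q1(B) = a·Q1(A)+b = 29.7, Q3(B) = a·Q3(A)+b = 103.3.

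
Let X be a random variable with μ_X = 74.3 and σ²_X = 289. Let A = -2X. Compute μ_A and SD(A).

μ_A = -148.6, SD(A) = 34

A = -2X is linear with a = -2, b = 0.
μ_A = a·μ_X + b = (-2)·74.3 = -148.6.
SD(X) = √289 = 17.
SD(A) = |a|·SD(X) = |-2|·17 = 34.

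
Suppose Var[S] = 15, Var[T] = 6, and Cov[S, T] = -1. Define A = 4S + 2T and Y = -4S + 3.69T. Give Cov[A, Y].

Cov[A, Y] = -202.48

By bilinearity, Cov[A, Y] = ac·Var[S] + bd·Var[T] + (ad+bc)·Cov[S, T], with a=4, b=2, c=-4, d=3.69.
ac·Var[S] = 4·(-4)·15 = -240
bd·Var[T] = 2·3.69·6 = 44.28
(ad+bc)·Cov[S, T] = (6.76)·(-1) = -6.76
Cov[A, Y] = -240 + 44.28 + (-6.76) = -202.48.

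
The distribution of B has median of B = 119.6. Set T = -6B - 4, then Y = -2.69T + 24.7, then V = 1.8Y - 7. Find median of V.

median of V = 3531.4472

median of T = (-6)·119.6 + (-4) = -721.6.
median of Y = (-2.69)·(-721.6) + 24.7 = 1965.804.
median of V = 1.8·1965.804 + (-7) = 3531.4472.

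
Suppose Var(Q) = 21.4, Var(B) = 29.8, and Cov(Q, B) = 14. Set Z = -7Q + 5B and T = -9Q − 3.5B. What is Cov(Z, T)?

By bilinearity, Cov(Z, T) = ac·Var(Q) + bd·Var(B) + (ad+bc)·Cov(Q, B), with a=-7, b=5, c=-9, d=-3.5.
ac·Var(Q) = (-7)·(-9)·21.4 = 1348.2
bd·Var(B) = 5·(-3.5)·29.8 = -521.5
(ad+bc)·Cov(Q, B) = (-20.5)·14 = -287
Cov(Z, T) = 1348.2 + (-521.5) + (-287) = 539.7.

Cov(Z, T) = 539.7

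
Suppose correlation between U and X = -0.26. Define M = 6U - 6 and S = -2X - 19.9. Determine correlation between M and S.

correlation between M and S = 0.26

Linear rescalings preserve |correlation|; the slopes 6 and -2 have opposite signs, so the correlation flips sign: correlation between M and S = −correlation between U and X = 0.26.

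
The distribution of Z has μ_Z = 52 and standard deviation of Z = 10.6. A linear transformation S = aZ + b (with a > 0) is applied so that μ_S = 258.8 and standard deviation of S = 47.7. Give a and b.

a = 4.5, b = 24.8

standard deviation of S = a·standard deviation of Z (a > 0), so a = 47.7/10.6 = 4.5.
μ_S = a·μ_Z + b, so b = 258.8 − 4.5·52 = 24.8.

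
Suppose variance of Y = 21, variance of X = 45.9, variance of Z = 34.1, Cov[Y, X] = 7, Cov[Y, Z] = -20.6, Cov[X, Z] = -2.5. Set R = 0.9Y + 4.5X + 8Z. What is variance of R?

variance of R = a²·variance of Y + b²·variance of X + c²·variance of Z + 2ab·Cov[Y, X] + 2ac·Cov[Y, Z] + 2bc·Cov[X, Z], with a = 0.9, b = 4.5, c = 8.
= 17.01 + 929.475 + 2182.4 + 56.7 + (-296.64) + (-180)
= 2708.945.

variance of R = 2708.945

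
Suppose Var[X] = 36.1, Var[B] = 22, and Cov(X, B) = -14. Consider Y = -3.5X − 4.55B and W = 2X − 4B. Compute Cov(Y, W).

By bilinearity, Cov(Y, W) = ac·Var[X] + bd·Var[B] + (ad+bc)·Cov(X, B), with a=-3.5, b=-4.55, c=2, d=-4.
ac·Var[X] = (-3.5)·2·36.1 = -252.7
bd·Var[B] = (-4.55)·(-4)·22 = 400.4
(ad+bc)·Cov(X, B) = (4.9)·(-14) = -68.6
Cov(Y, W) = -252.7 + 400.4 + (-68.6) = 79.1.

Cov(Y, W) = 79.1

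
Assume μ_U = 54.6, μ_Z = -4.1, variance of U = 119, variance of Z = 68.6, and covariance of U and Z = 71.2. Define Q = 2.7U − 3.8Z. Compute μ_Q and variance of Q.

μ_Q = 2.7·μ_U + (-3.8)·μ_Z = 2.7·54.6 + (-3.8)·(-4.1) = 163.
variance of Q = a²·variance of U + b²·variance of Z + 2ab·covariance of U and Z with a = 2.7, b = -3.8.
= 2.7²·119 + (-3.8)²·68.6 + 2·2.7·(-3.8)·71.2
= 867.51 + 990.584 + (-1461.024) = 397.07.

μ_Q = 163, variance of Q = 397.07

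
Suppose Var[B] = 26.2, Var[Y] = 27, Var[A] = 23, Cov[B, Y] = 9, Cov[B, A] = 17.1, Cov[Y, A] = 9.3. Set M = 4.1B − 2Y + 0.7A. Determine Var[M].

Var[M] = a²·Var[B] + b²·Var[Y] + c²·Var[A] + 2ab·Cov[B, Y] + 2ac·Cov[B, A] + 2bc·Cov[Y, A], with a = 4.1, b = -2, c = 0.7.
= 440.422 + 108 + 11.27 + (-147.6) + 98.154 + (-26.04)
= 484.206.

Var[M] = 484.206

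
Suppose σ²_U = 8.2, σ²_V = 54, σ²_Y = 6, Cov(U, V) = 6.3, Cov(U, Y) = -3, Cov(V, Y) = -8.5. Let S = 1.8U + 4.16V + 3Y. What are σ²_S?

σ²_S = a²·σ²_U + b²·σ²_V + c²·σ²_Y + 2ab·Cov(U, V) + 2ac·Cov(U, Y) + 2bc·Cov(V, Y), with a = 1.8, b = 4.16, c = 3.
= 26.568 + 934.5024 + 54 + 94.3488 + (-32.4) + (-212.16)
= 864.8592.

σ²_S = 864.8592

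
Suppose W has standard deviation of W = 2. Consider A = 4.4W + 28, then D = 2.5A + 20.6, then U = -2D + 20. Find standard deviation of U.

standard deviation of A = |4.4|·2 = 8.8.
standard deviation of D = |2.5|·8.8 = 22.
standard deviation of U = |-2|·22 = 44.

standard deviation of U = 44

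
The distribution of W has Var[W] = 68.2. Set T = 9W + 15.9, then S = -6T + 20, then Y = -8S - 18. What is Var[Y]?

Var[T] = 9²·68.2 = 5524.2.
Var[S] = (-6)²·5524.2 = 198871.2.
Var[Y] = (-8)²·198871.2 = 12727756.8.

Var[Y] = 12727756.8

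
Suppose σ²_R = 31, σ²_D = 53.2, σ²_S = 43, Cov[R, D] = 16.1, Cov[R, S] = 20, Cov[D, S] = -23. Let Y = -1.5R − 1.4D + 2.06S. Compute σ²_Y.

σ²_Y = a²·σ²_R + b²·σ²_D + c²·σ²_S + 2ab·Cov[R, D] + 2ac·Cov[R, S] + 2bc·Cov[D, S], with a = -1.5, b = -1.4, c = 2.06.
= 69.75 + 104.272 + 182.4748 + 67.62 + (-123.6) + 132.664
= 433.1808.

σ²_Y = 433.1808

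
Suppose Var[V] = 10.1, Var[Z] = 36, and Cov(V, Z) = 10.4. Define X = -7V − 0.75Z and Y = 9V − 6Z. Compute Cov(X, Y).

Cov(X, Y) = -107.7

By bilinearity, Cov(X, Y) = ac·Var[V] + bd·Var[Z] + (ad+bc)·Cov(V, Z), with a=-7, b=-0.75, c=9, d=-6.
ac·Var[V] = (-7)·9·10.1 = -636.3
bd·Var[Z] = (-0.75)·(-6)·36 = 162
(ad+bc)·Cov(V, Z) = (35.25)·10.4 = 366.6
Cov(X, Y) = -636.3 + 162 + 366.6 = -107.7.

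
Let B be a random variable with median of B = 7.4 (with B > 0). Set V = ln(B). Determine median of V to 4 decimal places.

ln(B) is monotone on this domain, so median of V = ln(7.4) ≈ 2.0015.

median of V = 2.0015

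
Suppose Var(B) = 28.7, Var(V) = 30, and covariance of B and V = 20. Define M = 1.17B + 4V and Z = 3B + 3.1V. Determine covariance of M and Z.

covariance of M and Z = 785.277

By bilinearity, covariance of M and Z = ac·Var(B) + bd·Var(V) + (ad+bc)·covariance of B and V, with a=1.17, b=4, c=3, d=3.1.
ac·Var(B) = 1.17·3·28.7 = 100.737
bd·Var(V) = 4·3.1·30 = 372
(ad+bc)·covariance of B and V = (15.627)·20 = 312.54
covariance of M and Z = 100.737 + 372 + 312.54 = 785.277.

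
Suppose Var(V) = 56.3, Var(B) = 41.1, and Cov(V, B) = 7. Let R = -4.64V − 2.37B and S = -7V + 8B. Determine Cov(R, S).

Cov(R, S) = 905.658

By bilinearity, Cov(R, S) = ac·Var(V) + bd·Var(B) + (ad+bc)·Cov(V, B), with a=-4.64, b=-2.37, c=-7, d=8.
ac·Var(V) = (-4.64)·(-7)·56.3 = 1828.624
bd·Var(B) = (-2.37)·8·41.1 = -779.256
(ad+bc)·Cov(V, B) = (-20.53)·7 = -143.71
Cov(R, S) = 1828.624 + (-779.256) + (-143.71) = 905.658.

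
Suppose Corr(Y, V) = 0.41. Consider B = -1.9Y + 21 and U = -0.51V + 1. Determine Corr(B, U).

Corr(B, U) = 0.41

Linear rescalings preserve correlation up to sign; here the slopes -1.9 and -0.51 have the same sign, so Corr(B, U) = Corr(Y, V) = 0.41.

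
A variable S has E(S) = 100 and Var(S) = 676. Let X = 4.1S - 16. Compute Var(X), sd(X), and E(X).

X = 4.1S - 16 is linear with a = 4.1, b = -16.
Var(X) = a²·Var(S) = 4.1²·676 = 11363.56 (the additive constant -16 does not affect variance).
sd(S) = √676 = 26.
sd(X) = |a|·sd(S) = |4.1|·26 = 106.6.
E(X) = a·E(S) + b = 4.1·100 + (-16) = 394.

Var(X) = 11363.56, sd(X) = 106.6, E(X) = 394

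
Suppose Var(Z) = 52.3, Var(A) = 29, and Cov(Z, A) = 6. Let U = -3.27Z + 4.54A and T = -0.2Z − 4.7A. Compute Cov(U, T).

Cov(U, T) = -497.8318

By bilinearity, Cov(U, T) = ac·Var(Z) + bd·Var(A) + (ad+bc)·Cov(Z, A), with a=-3.27, b=4.54, c=-0.2, d=-4.7.
ac·Var(Z) = (-3.27)·(-0.2)·52.3 = 34.2042
bd·Var(A) = 4.54·(-4.7)·29 = -618.802
(ad+bc)·Cov(Z, A) = (14.461)·6 = 86.766
Cov(U, T) = 34.2042 + (-618.802) + 86.766 = -497.8318.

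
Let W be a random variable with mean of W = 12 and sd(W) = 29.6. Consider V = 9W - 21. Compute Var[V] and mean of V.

Var[V] = 70968.96, mean of V = 87

V = 9W - 21 is linear with a = 9, b = -21.
Var[W] = 29.6² = 876.16.
Var[V] = a²·Var[W] = 9²·876.16 = 70968.96 (the additive constant -21 does not affect variance).
mean of V = a·mean of W + b = 9·12 + (-21) = 87.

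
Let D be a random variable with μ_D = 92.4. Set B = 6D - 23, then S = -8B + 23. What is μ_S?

μ_S = -4228.2

μ_B = 6·92.4 + (-23) = 531.4.
μ_S = (-8)·531.4 + 23 = -4228.2.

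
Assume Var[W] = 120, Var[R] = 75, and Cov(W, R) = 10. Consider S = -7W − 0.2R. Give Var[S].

Var[S] = a²·Var[W] + b²·Var[R] + 2ab·Cov(W, R) with a = -7, b = -0.2.
= (-7)²·120 + (-0.2)²·75 + 2·(-7)·(-0.2)·10
= 5880 + 3 + 28 = 5911.

Var[S] = 5911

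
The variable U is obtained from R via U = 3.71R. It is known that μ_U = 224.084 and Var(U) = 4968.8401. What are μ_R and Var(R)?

From U = 3.71R: μ_U = a·μ_R + b, so μ_R = (μ_U − b)/a = (224.084 − 0)/3.71 = 60.4.
Var(U) = a²·Var(R), so Var(R) = 4968.8401/3.71² = 361.

μ_R = 60.4, Var(R) = 361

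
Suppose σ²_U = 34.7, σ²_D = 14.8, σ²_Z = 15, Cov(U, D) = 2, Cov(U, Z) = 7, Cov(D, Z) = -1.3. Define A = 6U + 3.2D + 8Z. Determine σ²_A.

σ²_A = 3042.992

σ²_A = a²·σ²_U + b²·σ²_D + c²·σ²_Z + 2ab·Cov(U, D) + 2ac·Cov(U, Z) + 2bc·Cov(D, Z), with a = 6, b = 3.2, c = 8.
= 1249.2 + 151.552 + 960 + 76.8 + 672 + (-66.56)
= 3042.992.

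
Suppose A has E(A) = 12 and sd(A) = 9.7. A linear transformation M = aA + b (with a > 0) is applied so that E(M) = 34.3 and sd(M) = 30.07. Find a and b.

a = 3.1, b = -2.9

sd(M) = a·sd(A) (a > 0), so a = 30.07/9.7 = 3.1.
E(M) = a·E(A) + b, so b = 34.3 − 3.1·12 = -2.9.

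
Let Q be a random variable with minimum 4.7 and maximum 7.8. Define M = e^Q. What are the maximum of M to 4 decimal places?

e^Q is increasing on this domain, so max(M) comes from max(Q) = 7.8: max(M) = exp(7.8) ≈ 2440.602.

max(M) = 2440.602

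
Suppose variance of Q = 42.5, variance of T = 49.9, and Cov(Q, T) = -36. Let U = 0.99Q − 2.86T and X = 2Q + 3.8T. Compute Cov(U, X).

By bilinearity, Cov(U, X) = ac·variance of Q + bd·variance of T + (ad+bc)·Cov(Q, T), with a=0.99, b=-2.86, c=2, d=3.8.
ac·variance of Q = 0.99·2·42.5 = 84.15
bd·variance of T = (-2.86)·3.8·49.9 = -542.3132
(ad+bc)·Cov(Q, T) = (-1.958)·(-36) = 70.488
Cov(U, X) = 84.15 + (-542.3132) + 70.488 = -387.6752.

Cov(U, X) = -387.6752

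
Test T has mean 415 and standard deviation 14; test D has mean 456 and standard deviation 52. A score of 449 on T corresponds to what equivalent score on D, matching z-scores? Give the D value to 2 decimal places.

z = (449 − 415)/14 ≈ 2.4286.
D = 456 + z·52 = 456 + (449 − 415)·52/14 ≈ 582.29.

D = 582.29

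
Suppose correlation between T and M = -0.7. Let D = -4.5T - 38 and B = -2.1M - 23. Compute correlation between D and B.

Linear rescalings preserve correlation up to sign; here the slopes -4.5 and -2.1 have the same sign, so correlation between D and B = correlation between T and M = -0.7.

correlation between D and B = -0.7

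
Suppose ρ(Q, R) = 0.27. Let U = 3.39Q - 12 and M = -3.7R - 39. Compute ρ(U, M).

ρ(U, M) = -0.27

Linear rescalings preserve |correlation|; the slopes 3.39 and -3.7 have opposite signs, so the correlation flips sign: ρ(U, M) = −ρ(Q, R) = -0.27.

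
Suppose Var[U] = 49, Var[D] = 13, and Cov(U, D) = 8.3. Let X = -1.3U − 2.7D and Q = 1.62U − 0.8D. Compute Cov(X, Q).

By bilinearity, Cov(X, Q) = ac·Var[U] + bd·Var[D] + (ad+bc)·Cov(U, D), with a=-1.3, b=-2.7, c=1.62, d=-0.8.
ac·Var[U] = (-1.3)·1.62·49 = -103.194
bd·Var[D] = (-2.7)·(-0.8)·13 = 28.08
(ad+bc)·Cov(U, D) = (-3.334)·8.3 = -27.6722
Cov(X, Q) = -103.194 + 28.08 + (-27.6722) = -102.7862.

Cov(X, Q) = -102.7862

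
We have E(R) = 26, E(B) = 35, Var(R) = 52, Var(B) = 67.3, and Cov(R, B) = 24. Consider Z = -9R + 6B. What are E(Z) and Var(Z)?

E(Z) = (-9)·E(R) + 6·E(B) = (-9)·26 + 6·35 = -24.
Var(Z) = a²·Var(R) + b²·Var(B) + 2ab·Cov(R, B) with a = -9, b = 6.
= (-9)²·52 + 6²·67.3 + 2·(-9)·6·24
= 4212 + 2422.8 + (-2592) = 4042.8.

E(Z) = -24, Var(Z) = 4042.8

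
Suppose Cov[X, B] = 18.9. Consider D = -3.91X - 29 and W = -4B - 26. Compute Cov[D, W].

Cov[D, W] = 295.596

Cov[D, W] = a·c·Cov[X, B] = (-3.91)·(-4)·18.9 = 295.596. Additive constants drop out.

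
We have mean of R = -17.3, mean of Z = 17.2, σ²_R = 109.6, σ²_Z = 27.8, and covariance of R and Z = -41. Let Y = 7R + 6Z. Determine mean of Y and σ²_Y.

mean of Y = -17.9, σ²_Y = 2927.2

mean of Y = 7·mean of R + 6·mean of Z = 7·(-17.3) + 6·17.2 = -17.9.
σ²_Y = a²·σ²_R + b²·σ²_Z + 2ab·covariance of R and Z with a = 7, b = 6.
= 7²·109.6 + 6²·27.8 + 2·7·6·(-41)
= 5370.4 + 1000.8 + (-3444) = 2927.2.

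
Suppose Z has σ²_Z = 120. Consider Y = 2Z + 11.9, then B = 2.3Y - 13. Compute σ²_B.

σ²_B = 2539.2

σ²_Y = 2²·120 = 480.
σ²_B = 2.3²·480 = 2539.2.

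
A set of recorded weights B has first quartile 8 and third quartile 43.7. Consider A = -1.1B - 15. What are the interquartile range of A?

IQR(A) = 39.27

IQR of B = Q3 − Q1 = 43.7 − 8 = 35.7.
Under A = aB + b, IQR(A) = |a|·IQR(B) = |-1.1|·35.7 = 39.27 (shifts cancel; spread scales by |a|).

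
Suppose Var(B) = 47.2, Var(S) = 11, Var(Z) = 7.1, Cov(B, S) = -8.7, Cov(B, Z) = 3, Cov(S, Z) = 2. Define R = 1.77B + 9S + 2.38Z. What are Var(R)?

Var(R) = a²·Var(B) + b²·Var(S) + c²·Var(Z) + 2ab·Cov(B, S) + 2ac·Cov(B, Z) + 2bc·Cov(S, Z), with a = 1.77, b = 9, c = 2.38.
= 147.87288 + 891 + 40.21724 + (-277.182) + 25.2756 + 85.68
= 912.86372.

Var(R) = 912.86372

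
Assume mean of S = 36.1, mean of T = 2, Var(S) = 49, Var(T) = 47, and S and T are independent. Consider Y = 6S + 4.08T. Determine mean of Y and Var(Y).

mean of Y = 224.76, Var(Y) = 2546.3808

mean of Y = 6·mean of S + 4.08·mean of T = 6·36.1 + 4.08·2 = 224.76.
Var(Y) = a²·Var(S) + b²·Var(T) + 2ab·Cov[S, T] with a = 6, b = 4.08.
Independence gives Cov[S, T] = 0.
= 6²·49 + 4.08²·47 + 2·6·4.08·0
= 1764 + 782.3808 + 0 = 2546.3808.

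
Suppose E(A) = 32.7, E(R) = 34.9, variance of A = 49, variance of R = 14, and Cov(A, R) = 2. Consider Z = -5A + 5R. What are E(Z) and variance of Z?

E(Z) = 11, variance of Z = 1475

E(Z) = (-5)·E(A) + 5·E(R) = (-5)·32.7 + 5·34.9 = 11.
variance of Z = a²·variance of A + b²·variance of R + 2ab·Cov(A, R) with a = -5, b = 5.
= (-5)²·49 + 5²·14 + 2·(-5)·5·2
= 1225 + 350 + (-100) = 1475.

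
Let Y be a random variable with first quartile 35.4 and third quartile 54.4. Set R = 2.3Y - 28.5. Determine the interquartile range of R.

IQR of Y = Q3 − Q1 = 54.4 − 35.4 = 19.
Under R = aY + b, IQR(R) = |a|·IQR(Y) = |2.3|·19 = 43.7 (shifts cancel; spread scales by |a|).

IQR(R) = 43.7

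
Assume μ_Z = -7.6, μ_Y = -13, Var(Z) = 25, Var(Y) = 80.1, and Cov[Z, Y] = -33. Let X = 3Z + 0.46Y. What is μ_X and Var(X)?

μ_X = -28.78, Var(X) = 150.86916

μ_X = 3·μ_Z + 0.46·μ_Y = 3·(-7.6) + 0.46·(-13) = -28.78.
Var(X) = a²·Var(Z) + b²·Var(Y) + 2ab·Cov[Z, Y] with a = 3, b = 0.46.
= 3²·25 + 0.46²·80.1 + 2·3·0.46·(-33)
= 225 + 16.94916 + (-91.08) = 150.86916.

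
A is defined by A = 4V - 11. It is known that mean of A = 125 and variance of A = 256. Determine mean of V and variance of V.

mean of V = 34, variance of V = 16

From A = 4V - 11: mean of A = a·mean of V + b, so mean of V = (mean of A − b)/a = (125 − (-11))/4 = 34.
variance of A = a²·variance of V, so variance of V = 256/4² = 16.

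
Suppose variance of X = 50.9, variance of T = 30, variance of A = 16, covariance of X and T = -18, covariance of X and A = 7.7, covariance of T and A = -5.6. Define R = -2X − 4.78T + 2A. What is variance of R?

variance of R = 654.364

variance of R = a²·variance of X + b²·variance of T + c²·variance of A + 2ab·covariance of X and T + 2ac·covariance of X and A + 2bc·covariance of T and A, with a = -2, b = -4.78, c = 2.
= 203.6 + 685.452 + 64 + (-344.16) + (-61.6) + 107.072
= 654.364.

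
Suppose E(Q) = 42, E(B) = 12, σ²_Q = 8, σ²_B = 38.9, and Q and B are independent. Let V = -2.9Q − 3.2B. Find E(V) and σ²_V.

E(V) = (-2.9)·E(Q) + (-3.2)·E(B) = (-2.9)·42 + (-3.2)·12 = -160.2.
σ²_V = a²·σ²_Q + b²·σ²_B + 2ab·Cov[Q, B] with a = -2.9, b = -3.2.
Independence gives Cov[Q, B] = 0.
= (-2.9)²·8 + (-3.2)²·38.9 + 2·(-2.9)·(-3.2)·0
= 67.28 + 398.336 + 0 = 465.616.

E(V) = -160.2, σ²_V = 465.616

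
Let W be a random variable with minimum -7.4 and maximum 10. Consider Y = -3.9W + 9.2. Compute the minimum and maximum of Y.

a = -3.9 < 0, so order reverses: min(Y) = a·max(W)+b = (-3.9)·10 + 9.2 = -29.8; max(Y) = a·min(W)+b = (-3.9)·(-7.4) + 9.2 = 38.06.

min(Y) = -29.8, max(Y) = 38.06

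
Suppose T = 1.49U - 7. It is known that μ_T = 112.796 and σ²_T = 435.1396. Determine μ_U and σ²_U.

μ_U = 80.4, σ²_U = 196

From T = 1.49U - 7: μ_T = a·μ_U + b, so μ_U = (μ_T − b)/a = (112.796 − (-7))/1.49 = 80.4.
σ²_T = a²·σ²_U, so σ²_U = 435.1396/1.49² = 196.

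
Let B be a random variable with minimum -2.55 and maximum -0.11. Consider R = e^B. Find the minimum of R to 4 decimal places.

e^B is increasing on this domain, so min(R) comes from min(B) = -2.55: min(R) = exp(-2.55) ≈ 0.0781.

min(R) = 0.0781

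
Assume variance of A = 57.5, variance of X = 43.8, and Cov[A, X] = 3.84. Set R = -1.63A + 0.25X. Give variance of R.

variance of R = 152.37965

variance of R = a²·variance of A + b²·variance of X + 2ab·Cov[A, X] with a = -1.63, b = 0.25.
= (-1.63)²·57.5 + 0.25²·43.8 + 2·(-1.63)·0.25·3.84
= 152.77175 + 2.7375 + (-3.1296) = 152.37965.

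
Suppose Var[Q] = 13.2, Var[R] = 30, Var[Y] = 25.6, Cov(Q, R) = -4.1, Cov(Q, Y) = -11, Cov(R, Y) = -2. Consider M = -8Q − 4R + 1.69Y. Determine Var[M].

Var[M] = a²·Var[Q] + b²·Var[R] + c²·Var[Y] + 2ab·Cov(Q, R) + 2ac·Cov(Q, Y) + 2bc·Cov(R, Y), with a = -8, b = -4, c = 1.69.
= 844.8 + 480 + 73.11616 + (-262.4) + 297.44 + 27.04
= 1459.99616.

Var[M] = 1459.99616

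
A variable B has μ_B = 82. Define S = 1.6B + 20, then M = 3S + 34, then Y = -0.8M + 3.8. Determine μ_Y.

μ_Y = -386.28

μ_S = 1.6·82 + 20 = 151.2.
μ_M = 3·151.2 + 34 = 487.6.
μ_Y = (-0.8)·487.6 + 3.8 = -386.28.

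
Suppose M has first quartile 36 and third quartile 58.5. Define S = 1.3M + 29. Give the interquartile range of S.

IQR(S) = 29.25

IQR of M = Q3 − Q1 = 58.5 − 36 = 22.5.
Under S = aM + b, IQR(S) = |a|·IQR(M) = |1.3|·22.5 = 29.25 (shifts cancel; spread scales by |a|).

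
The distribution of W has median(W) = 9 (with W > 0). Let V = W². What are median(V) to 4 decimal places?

W² is monotone on this domain, so median(V) = square(9) = 81.

median(V) = 81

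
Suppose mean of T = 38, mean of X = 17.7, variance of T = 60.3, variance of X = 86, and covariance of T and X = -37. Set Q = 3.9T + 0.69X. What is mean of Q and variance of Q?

mean of Q = 160.413, variance of Q = 758.9736

mean of Q = 3.9·mean of T + 0.69·mean of X = 3.9·38 + 0.69·17.7 = 160.413.
variance of Q = a²·variance of T + b²·variance of X + 2ab·covariance of T and X with a = 3.9, b = 0.69.
= 3.9²·60.3 + 0.69²·86 + 2·3.9·0.69·(-37)
= 917.163 + 40.9446 + (-199.134) = 758.9736.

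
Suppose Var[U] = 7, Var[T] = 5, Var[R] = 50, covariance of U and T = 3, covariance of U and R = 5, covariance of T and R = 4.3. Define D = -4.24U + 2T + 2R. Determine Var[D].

Var[D] = 244.5632

Var[D] = a²·Var[U] + b²·Var[T] + c²·Var[R] + 2ab·covariance of U and T + 2ac·covariance of U and R + 2bc·covariance of T and R, with a = -4.24, b = 2, c = 2.
= 125.8432 + 20 + 200 + (-50.88) + (-84.8) + 34.4
= 244.5632.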